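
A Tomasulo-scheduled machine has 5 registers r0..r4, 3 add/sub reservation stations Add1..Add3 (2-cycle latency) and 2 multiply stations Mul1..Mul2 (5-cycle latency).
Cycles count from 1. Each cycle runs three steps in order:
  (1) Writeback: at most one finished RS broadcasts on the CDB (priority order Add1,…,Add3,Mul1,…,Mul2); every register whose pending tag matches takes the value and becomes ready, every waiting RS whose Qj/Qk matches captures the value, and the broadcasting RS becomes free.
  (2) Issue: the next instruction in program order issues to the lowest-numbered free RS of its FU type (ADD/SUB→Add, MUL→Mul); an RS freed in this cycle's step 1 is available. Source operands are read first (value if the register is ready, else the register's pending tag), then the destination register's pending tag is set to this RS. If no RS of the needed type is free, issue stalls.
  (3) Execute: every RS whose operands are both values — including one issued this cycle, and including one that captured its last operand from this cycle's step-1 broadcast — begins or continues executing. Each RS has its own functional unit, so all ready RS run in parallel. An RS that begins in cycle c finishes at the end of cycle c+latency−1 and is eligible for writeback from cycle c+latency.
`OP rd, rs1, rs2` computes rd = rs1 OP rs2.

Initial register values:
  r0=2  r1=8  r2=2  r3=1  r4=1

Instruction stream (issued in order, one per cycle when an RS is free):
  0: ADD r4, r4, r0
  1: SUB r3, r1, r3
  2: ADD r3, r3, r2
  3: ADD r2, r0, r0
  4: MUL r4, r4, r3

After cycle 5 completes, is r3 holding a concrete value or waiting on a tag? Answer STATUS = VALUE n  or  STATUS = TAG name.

c1: issue ADD r4<-Add1 | r0:2,r1:8,r2:2,r3:1,r4:Add1
c2: issue SUB r3<-Add2 | r0:2,r1:8,r2:2,r3:Add2,r4:Add1
c3: CDB Add1=3; issue ADD r3<-Add1 | r0:2,r1:8,r2:2,r3:Add1,r4:3
c4: CDB Add2=7; issue ADD r2<-Add2 | r0:2,r1:8,r2:Add2,r3:Add1,r4:3
c5: issue MUL r4<-Mul1 | r0:2,r1:8,r2:Add2,r3:Add1,r4:Mul1

STATUS = TAG Add1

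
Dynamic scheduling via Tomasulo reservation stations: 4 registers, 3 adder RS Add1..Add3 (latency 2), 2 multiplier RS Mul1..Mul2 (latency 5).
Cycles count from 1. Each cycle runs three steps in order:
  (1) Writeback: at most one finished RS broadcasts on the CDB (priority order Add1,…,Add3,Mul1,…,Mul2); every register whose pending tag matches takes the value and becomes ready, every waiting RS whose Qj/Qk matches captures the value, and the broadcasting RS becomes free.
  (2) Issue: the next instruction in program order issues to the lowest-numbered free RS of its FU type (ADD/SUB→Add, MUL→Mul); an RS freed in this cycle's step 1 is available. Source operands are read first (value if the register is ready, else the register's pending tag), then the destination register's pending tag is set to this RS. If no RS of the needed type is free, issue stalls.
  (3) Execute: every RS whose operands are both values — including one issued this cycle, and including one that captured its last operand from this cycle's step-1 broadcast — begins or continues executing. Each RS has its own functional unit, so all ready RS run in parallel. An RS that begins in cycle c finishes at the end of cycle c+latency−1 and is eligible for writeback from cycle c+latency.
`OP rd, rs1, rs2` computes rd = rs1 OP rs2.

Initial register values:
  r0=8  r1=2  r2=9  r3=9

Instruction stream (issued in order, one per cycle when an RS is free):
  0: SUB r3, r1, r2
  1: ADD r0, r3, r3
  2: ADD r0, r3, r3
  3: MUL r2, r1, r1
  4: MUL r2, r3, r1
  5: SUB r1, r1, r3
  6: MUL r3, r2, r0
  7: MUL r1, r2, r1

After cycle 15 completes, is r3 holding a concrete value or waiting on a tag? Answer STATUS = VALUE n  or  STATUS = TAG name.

cycle 1: issue SUB r3<-Add1 // r0:8,r1:2,r2:9,r3:Add1
cycle 2: issue ADD r0<-Add2 // r0:Add2,r1:2,r2:9,r3:Add1
cycle 3: CDB Add1=-7; issue ADD r0<-Add1 // r0:Add1,r1:2,r2:9,r3:-7
cycle 4: issue MUL r2<-Mul1 // r0:Add1,r1:2,r2:Mul1,r3:-7
cycle 5: CDB Add1=-14; issue MUL r2<-Mul2 // r0:-14,r1:2,r2:Mul2,r3:-7
cycle 6: CDB Add2=-14; issue SUB r1<-Add1 // r0:-14,r1:Add1,r2:Mul2,r3:-7
cycle 7: stall // r0:-14,r1:Add1,r2:Mul2,r3:-7
cycle 8: CDB Add1=9; stall // r0:-14,r1:9,r2:Mul2,r3:-7
cycle 9: CDB Mul1=4; issue MUL r3<-Mul1 // r0:-14,r1:9,r2:Mul2,r3:Mul1
cycle 10: CDB Mul2=-14; issue MUL r1<-Mul2 // r0:-14,r1:Mul2,r2:-14,r3:Mul1
cycle 11: - // r0:-14,r1:Mul2,r2:-14,r3:Mul1
cycle 12: - // r0:-14,r1:Mul2,r2:-14,r3:Mul1
cycle 13: - // r0:-14,r1:Mul2,r2:-14,r3:Mul1
cycle 14: - // r0:-14,r1:Mul2,r2:-14,r3:Mul1
cycle 15: CDB Mul1=196 // r0:-14,r1:Mul2,r2:-14,r3:196

STATUS = VALUE 196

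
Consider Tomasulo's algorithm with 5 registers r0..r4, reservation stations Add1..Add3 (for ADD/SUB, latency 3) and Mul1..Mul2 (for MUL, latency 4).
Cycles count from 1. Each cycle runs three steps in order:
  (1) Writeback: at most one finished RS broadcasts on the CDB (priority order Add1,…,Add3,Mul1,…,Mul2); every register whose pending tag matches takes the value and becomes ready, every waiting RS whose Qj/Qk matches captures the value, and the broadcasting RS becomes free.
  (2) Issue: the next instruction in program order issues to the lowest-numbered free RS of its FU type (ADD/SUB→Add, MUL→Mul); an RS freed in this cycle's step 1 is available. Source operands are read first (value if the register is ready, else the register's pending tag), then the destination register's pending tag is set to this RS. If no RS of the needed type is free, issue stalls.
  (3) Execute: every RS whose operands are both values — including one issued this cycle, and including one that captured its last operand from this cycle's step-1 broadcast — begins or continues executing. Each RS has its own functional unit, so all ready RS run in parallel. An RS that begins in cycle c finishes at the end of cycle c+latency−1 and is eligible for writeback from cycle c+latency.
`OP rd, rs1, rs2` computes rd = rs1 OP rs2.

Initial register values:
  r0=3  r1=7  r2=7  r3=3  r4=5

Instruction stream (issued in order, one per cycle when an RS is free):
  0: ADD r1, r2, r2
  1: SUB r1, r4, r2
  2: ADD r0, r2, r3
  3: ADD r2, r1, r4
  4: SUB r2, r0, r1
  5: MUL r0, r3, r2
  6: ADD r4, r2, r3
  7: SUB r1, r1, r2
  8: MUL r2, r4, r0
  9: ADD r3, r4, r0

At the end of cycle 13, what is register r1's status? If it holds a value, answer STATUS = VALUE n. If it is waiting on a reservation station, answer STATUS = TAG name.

STATUS = VALUE -14

c1: issue ADD r1<-Add1 | r0:3,r1:Add1,r2:7,r3:3,r4:5
c2: issue SUB r1<-Add2 | r0:3,r1:Add2,r2:7,r3:3,r4:5
c3: issue ADD r0<-Add3 | r0:Add3,r1:Add2,r2:7,r3:3,r4:5
c4: CDB Add1=14; issue ADD r2<-Add1 | r0:Add3,r1:Add2,r2:Add1,r3:3,r4:5
c5: CDB Add2=-2; issue SUB r2<-Add2 | r0:Add3,r1:-2,r2:Add2,r3:3,r4:5
c6: CDB Add3=10; issue MUL r0<-Mul1 | r0:Mul1,r1:-2,r2:Add2,r3:3,r4:5
c7: issue ADD r4<-Add3 | r0:Mul1,r1:-2,r2:Add2,r3:3,r4:Add3
c8: CDB Add1=3; issue SUB r1<-Add1 | r0:Mul1,r1:Add1,r2:Add2,r3:3,r4:Add3
c9: CDB Add2=12; issue MUL r2<-Mul2 | r0:Mul1,r1:Add1,r2:Mul2,r3:3,r4:Add3
c10: issue ADD r3<-Add2 | r0:Mul1,r1:Add1,r2:Mul2,r3:Add2,r4:Add3
c11: - | r0:Mul1,r1:Add1,r2:Mul2,r3:Add2,r4:Add3
c12: CDB Add1=-14 | r0:Mul1,r1:-14,r2:Mul2,r3:Add2,r4:Add3
c13: CDB Add3=15 | r0:Mul1,r1:-14,r2:Mul2,r3:Add2,r4:15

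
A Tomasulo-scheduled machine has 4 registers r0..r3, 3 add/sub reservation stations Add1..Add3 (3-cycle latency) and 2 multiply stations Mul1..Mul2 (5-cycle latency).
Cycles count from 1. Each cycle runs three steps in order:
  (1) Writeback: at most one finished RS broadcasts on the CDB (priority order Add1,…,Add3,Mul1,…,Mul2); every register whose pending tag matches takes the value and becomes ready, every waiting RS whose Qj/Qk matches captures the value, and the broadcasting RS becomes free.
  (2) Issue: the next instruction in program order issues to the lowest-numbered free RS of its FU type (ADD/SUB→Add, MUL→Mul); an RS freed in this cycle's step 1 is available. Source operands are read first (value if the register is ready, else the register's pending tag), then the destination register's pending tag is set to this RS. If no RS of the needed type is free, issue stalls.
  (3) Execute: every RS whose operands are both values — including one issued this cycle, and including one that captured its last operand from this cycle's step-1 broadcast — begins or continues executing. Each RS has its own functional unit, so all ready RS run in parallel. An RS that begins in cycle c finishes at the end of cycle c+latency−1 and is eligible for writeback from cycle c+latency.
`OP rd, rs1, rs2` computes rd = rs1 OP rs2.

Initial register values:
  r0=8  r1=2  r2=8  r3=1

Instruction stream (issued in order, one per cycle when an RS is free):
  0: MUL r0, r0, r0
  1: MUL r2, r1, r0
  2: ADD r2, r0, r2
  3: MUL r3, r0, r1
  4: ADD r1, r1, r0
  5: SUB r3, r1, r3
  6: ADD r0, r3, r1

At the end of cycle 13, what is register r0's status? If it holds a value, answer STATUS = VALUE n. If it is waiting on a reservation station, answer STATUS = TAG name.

STATUS = TAG Add2

cycle 1: issue MUL r0<-Mul1 // r0:Mul1,r1:2,r2:8,r3:1
cycle 2: issue MUL r2<-Mul2 // r0:Mul1,r1:2,r2:Mul2,r3:1
cycle 3: issue ADD r2<-Add1 // r0:Mul1,r1:2,r2:Add1,r3:1
cycle 4: stall // r0:Mul1,r1:2,r2:Add1,r3:1
cycle 5: stall // r0:Mul1,r1:2,r2:Add1,r3:1
cycle 6: CDB Mul1=64; issue MUL r3<-Mul1 // r0:64,r1:2,r2:Add1,r3:Mul1
cycle 7: issue ADD r1<-Add2 // r0:64,r1:Add2,r2:Add1,r3:Mul1
cycle 8: issue SUB r3<-Add3 // r0:64,r1:Add2,r2:Add1,r3:Add3
cycle 9: stall // r0:64,r1:Add2,r2:Add1,r3:Add3
cycle 10: CDB Add2=66; issue ADD r0<-Add2 // r0:Add2,r1:66,r2:Add1,r3:Add3
cycle 11: CDB Mul1=128 // r0:Add2,r1:66,r2:Add1,r3:Add3
cycle 12: CDB Mul2=128 // r0:Add2,r1:66,r2:Add1,r3:Add3
cycle 13: - // r0:Add2,r1:66,r2:Add1,r3:Add3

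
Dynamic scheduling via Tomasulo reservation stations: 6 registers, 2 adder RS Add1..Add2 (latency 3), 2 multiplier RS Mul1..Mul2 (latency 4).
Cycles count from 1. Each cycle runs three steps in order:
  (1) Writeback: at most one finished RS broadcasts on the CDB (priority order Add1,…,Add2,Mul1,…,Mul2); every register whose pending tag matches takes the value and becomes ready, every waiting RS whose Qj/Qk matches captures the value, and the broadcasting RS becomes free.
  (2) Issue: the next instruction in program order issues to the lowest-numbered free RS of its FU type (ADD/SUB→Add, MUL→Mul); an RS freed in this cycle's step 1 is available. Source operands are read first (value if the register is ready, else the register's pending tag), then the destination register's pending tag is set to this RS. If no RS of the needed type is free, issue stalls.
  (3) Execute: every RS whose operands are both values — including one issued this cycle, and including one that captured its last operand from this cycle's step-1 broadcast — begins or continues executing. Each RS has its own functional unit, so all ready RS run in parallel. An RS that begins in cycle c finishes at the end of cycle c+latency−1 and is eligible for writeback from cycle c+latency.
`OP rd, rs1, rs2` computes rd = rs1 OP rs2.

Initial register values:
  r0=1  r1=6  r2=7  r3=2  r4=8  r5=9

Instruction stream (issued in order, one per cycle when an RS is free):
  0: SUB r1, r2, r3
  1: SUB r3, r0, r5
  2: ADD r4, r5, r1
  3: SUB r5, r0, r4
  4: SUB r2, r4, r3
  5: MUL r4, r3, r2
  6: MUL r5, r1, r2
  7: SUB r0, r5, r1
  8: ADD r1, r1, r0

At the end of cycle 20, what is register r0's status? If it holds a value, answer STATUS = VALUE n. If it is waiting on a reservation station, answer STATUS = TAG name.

c1: issue SUB r1<-Add1 | r0:1,r1:Add1,r2:7,r3:2,r4:8,r5:9
c2: issue SUB r3<-Add2 | r0:1,r1:Add1,r2:7,r3:Add2,r4:8,r5:9
c3: stall | r0:1,r1:Add1,r2:7,r3:Add2,r4:8,r5:9
c4: CDB Add1=5; issue ADD r4<-Add1 | r0:1,r1:5,r2:7,r3:Add2,r4:Add1,r5:9
c5: CDB Add2=-8; issue SUB r5<-Add2 | r0:1,r1:5,r2:7,r3:-8,r4:Add1,r5:Add2
c6: stall | r0:1,r1:5,r2:7,r3:-8,r4:Add1,r5:Add2
c7: CDB Add1=14; issue SUB r2<-Add1 | r0:1,r1:5,r2:Add1,r3:-8,r4:14,r5:Add2
c8: issue MUL r4<-Mul1 | r0:1,r1:5,r2:Add1,r3:-8,r4:Mul1,r5:Add2
c9: issue MUL r5<-Mul2 | r0:1,r1:5,r2:Add1,r3:-8,r4:Mul1,r5:Mul2
c10: CDB Add1=22; issue SUB r0<-Add1 | r0:Add1,r1:5,r2:22,r3:-8,r4:Mul1,r5:Mul2
c11: CDB Add2=-13; issue ADD r1<-Add2 | r0:Add1,r1:Add2,r2:22,r3:-8,r4:Mul1,r5:Mul2
c12: - | r0:Add1,r1:Add2,r2:22,r3:-8,r4:Mul1,r5:Mul2
c13: - | r0:Add1,r1:Add2,r2:22,r3:-8,r4:Mul1,r5:Mul2
c14: CDB Mul1=-176 | r0:Add1,r1:Add2,r2:22,r3:-8,r4:-176,r5:Mul2
c15: CDB Mul2=110 | r0:Add1,r1:Add2,r2:22,r3:-8,r4:-176,r5:110
c16: - | r0:Add1,r1:Add2,r2:22,r3:-8,r4:-176,r5:110
c17: - | r0:Add1,r1:Add2,r2:22,r3:-8,r4:-176,r5:110
c18: CDB Add1=105 | r0:105,r1:Add2,r2:22,r3:-8,r4:-176,r5:110
c19: - | r0:105,r1:Add2,r2:22,r3:-8,r4:-176,r5:110
c20: - | r0:105,r1:Add2,r2:22,r3:-8,r4:-176,r5:110

STATUS = VALUE 105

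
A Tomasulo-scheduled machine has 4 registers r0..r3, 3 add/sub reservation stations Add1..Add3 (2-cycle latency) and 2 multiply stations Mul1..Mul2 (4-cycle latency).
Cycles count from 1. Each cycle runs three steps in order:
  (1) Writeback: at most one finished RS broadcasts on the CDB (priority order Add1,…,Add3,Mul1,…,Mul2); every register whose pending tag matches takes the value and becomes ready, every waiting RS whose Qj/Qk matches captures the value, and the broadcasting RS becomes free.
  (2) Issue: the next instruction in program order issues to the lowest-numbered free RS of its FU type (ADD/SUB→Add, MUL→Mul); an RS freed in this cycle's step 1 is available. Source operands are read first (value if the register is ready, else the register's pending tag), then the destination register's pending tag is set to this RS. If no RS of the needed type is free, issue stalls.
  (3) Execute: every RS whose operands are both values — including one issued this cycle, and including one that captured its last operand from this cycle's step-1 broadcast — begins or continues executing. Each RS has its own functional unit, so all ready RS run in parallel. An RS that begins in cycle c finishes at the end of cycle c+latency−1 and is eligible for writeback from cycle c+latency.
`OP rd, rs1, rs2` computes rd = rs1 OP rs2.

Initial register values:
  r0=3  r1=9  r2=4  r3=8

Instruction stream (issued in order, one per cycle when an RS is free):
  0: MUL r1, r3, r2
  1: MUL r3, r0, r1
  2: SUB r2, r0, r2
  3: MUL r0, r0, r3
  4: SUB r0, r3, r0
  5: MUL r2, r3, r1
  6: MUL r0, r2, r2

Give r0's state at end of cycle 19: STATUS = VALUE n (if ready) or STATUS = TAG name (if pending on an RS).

  c1: issue MUL r1<-Mul1  regs: r0:3,r1:Mul1,r2:4,r3:8
  c2: issue MUL r3<-Mul2  regs: r0:3,r1:Mul1,r2:4,r3:Mul2
  c3: issue SUB r2<-Add1  regs: r0:3,r1:Mul1,r2:Add1,r3:Mul2
  c4: stall  regs: r0:3,r1:Mul1,r2:Add1,r3:Mul2
  c5: CDB Add1=-1; stall  regs: r0:3,r1:Mul1,r2:-1,r3:Mul2
  c6: CDB Mul1=32; issue MUL r0<-Mul1  regs: r0:Mul1,r1:32,r2:-1,r3:Mul2
  c7: issue SUB r0<-Add1  regs: r0:Add1,r1:32,r2:-1,r3:Mul2
  c8: stall  regs: r0:Add1,r1:32,r2:-1,r3:Mul2
  c9: stall  regs: r0:Add1,r1:32,r2:-1,r3:Mul2
  c10: CDB Mul2=96; issue MUL r2<-Mul2  regs: r0:Add1,r1:32,r2:Mul2,r3:96
  c11: stall  regs: r0:Add1,r1:32,r2:Mul2,r3:96
  c12: stall  regs: r0:Add1,r1:32,r2:Mul2,r3:96
  c13: stall  regs: r0:Add1,r1:32,r2:Mul2,r3:96
  c14: CDB Mul1=288; issue MUL r0<-Mul1  regs: r0:Mul1,r1:32,r2:Mul2,r3:96
  c15: CDB Mul2=3072  regs: r0:Mul1,r1:32,r2:3072,r3:96
  c16: CDB Add1=-192  regs: r0:Mul1,r1:32,r2:3072,r3:96
  c17: -  regs: r0:Mul1,r1:32,r2:3072,r3:96
  c18: -  regs: r0:Mul1,r1:32,r2:3072,r3:96
  c19: CDB Mul1=9437184  regs: r0:9437184,r1:32,r2:3072,r3:96

STATUS = VALUE 9437184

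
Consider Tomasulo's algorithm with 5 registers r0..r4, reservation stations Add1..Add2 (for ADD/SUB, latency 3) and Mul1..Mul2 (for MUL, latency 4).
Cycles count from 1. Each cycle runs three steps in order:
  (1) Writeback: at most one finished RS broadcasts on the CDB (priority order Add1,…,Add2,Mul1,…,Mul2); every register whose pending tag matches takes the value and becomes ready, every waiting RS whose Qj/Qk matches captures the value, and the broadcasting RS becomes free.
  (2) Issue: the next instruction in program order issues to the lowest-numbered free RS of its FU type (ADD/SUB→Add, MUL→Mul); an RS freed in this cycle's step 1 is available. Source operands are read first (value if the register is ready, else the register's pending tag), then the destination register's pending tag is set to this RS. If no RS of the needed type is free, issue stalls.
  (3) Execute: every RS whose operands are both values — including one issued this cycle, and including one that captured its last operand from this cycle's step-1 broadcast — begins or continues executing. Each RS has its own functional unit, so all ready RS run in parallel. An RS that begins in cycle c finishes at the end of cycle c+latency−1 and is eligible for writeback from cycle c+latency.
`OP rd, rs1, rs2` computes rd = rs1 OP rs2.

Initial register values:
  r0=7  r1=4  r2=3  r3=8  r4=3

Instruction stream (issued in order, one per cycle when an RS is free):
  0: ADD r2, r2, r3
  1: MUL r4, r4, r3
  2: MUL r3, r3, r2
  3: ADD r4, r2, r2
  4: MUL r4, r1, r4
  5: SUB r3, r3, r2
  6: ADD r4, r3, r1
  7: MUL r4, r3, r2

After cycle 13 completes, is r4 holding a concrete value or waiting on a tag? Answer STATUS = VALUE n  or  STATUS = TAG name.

  c1: issue ADD r2<-Add1  regs: r0:7,r1:4,r2:Add1,r3:8,r4:3
  c2: issue MUL r4<-Mul1  regs: r0:7,r1:4,r2:Add1,r3:8,r4:Mul1
  c3: issue MUL r3<-Mul2  regs: r0:7,r1:4,r2:Add1,r3:Mul2,r4:Mul1
  c4: CDB Add1=11; issue ADD r4<-Add1  regs: r0:7,r1:4,r2:11,r3:Mul2,r4:Add1
  c5: stall  regs: r0:7,r1:4,r2:11,r3:Mul2,r4:Add1
  c6: CDB Mul1=24; issue MUL r4<-Mul1  regs: r0:7,r1:4,r2:11,r3:Mul2,r4:Mul1
  c7: CDB Add1=22; issue SUB r3<-Add1  regs: r0:7,r1:4,r2:11,r3:Add1,r4:Mul1
  c8: CDB Mul2=88; issue ADD r4<-Add2  regs: r0:7,r1:4,r2:11,r3:Add1,r4:Add2
  c9: issue MUL r4<-Mul2  regs: r0:7,r1:4,r2:11,r3:Add1,r4:Mul2
  c10: -  regs: r0:7,r1:4,r2:11,r3:Add1,r4:Mul2
  c11: CDB Add1=77  regs: r0:7,r1:4,r2:11,r3:77,r4:Mul2
  c12: CDB Mul1=88  regs: r0:7,r1:4,r2:11,r3:77,r4:Mul2
  c13: -  regs: r0:7,r1:4,r2:11,r3:77,r4:Mul2

STATUS = TAG Mul2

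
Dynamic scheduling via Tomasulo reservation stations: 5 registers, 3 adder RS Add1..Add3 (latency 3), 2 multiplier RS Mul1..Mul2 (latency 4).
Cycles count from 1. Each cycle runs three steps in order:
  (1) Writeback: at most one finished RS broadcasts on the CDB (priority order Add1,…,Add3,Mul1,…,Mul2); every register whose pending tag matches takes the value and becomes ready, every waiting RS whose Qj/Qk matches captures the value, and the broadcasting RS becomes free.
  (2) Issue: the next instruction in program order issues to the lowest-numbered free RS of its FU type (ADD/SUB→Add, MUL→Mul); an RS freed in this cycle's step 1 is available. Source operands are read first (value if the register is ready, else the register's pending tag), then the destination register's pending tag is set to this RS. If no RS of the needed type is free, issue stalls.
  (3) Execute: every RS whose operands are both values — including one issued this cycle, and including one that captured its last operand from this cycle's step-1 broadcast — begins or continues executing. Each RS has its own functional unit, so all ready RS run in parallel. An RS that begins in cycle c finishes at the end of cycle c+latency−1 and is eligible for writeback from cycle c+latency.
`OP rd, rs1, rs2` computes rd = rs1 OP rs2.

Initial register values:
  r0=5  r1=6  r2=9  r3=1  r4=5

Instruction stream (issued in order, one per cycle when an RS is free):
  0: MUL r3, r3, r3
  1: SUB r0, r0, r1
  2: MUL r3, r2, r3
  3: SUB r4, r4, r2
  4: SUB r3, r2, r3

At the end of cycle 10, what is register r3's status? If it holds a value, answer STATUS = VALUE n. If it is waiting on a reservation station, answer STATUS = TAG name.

  c1: issue MUL r3<-Mul1  regs: r0:5,r1:6,r2:9,r3:Mul1,r4:5
  c2: issue SUB r0<-Add1  regs: r0:Add1,r1:6,r2:9,r3:Mul1,r4:5
  c3: issue MUL r3<-Mul2  regs: r0:Add1,r1:6,r2:9,r3:Mul2,r4:5
  c4: issue SUB r4<-Add2  regs: r0:Add1,r1:6,r2:9,r3:Mul2,r4:Add2
  c5: CDB Add1=-1; issue SUB r3<-Add1  regs: r0:-1,r1:6,r2:9,r3:Add1,r4:Add2
  c6: CDB Mul1=1  regs: r0:-1,r1:6,r2:9,r3:Add1,r4:Add2
  c7: CDB Add2=-4  regs: r0:-1,r1:6,r2:9,r3:Add1,r4:-4
  c8: -  regs: r0:-1,r1:6,r2:9,r3:Add1,r4:-4
  c9: -  regs: r0:-1,r1:6,r2:9,r3:Add1,r4:-4
  c10: CDB Mul2=9  regs: r0:-1,r1:6,r2:9,r3:Add1,r4:-4

STATUS = TAG Add1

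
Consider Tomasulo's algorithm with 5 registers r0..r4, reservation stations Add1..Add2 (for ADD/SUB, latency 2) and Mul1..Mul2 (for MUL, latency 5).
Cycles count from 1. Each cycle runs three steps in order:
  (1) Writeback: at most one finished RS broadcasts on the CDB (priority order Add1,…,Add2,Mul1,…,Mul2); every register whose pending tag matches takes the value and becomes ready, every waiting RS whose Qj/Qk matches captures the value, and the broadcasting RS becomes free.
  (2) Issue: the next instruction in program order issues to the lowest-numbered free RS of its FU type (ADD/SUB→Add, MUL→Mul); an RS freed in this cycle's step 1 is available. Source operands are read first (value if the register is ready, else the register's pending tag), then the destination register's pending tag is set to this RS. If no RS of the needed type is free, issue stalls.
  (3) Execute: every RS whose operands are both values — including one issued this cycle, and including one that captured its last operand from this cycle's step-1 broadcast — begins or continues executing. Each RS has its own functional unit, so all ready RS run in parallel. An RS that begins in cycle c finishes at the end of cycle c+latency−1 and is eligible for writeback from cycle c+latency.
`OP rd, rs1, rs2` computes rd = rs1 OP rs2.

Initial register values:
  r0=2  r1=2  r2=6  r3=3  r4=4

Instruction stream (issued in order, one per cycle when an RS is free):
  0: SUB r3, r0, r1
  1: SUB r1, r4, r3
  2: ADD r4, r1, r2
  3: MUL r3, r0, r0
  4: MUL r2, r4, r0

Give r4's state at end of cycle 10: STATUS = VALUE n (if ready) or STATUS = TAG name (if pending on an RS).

STATUS = VALUE 10

c1: issue SUB r3<-Add1 | r0:2,r1:2,r2:6,r3:Add1,r4:4
c2: issue SUB r1<-Add2 | r0:2,r1:Add2,r2:6,r3:Add1,r4:4
c3: CDB Add1=0; issue ADD r4<-Add1 | r0:2,r1:Add2,r2:6,r3:0,r4:Add1
c4: issue MUL r3<-Mul1 | r0:2,r1:Add2,r2:6,r3:Mul1,r4:Add1
c5: CDB Add2=4; issue MUL r2<-Mul2 | r0:2,r1:4,r2:Mul2,r3:Mul1,r4:Add1
c6: - | r0:2,r1:4,r2:Mul2,r3:Mul1,r4:Add1
c7: CDB Add1=10 | r0:2,r1:4,r2:Mul2,r3:Mul1,r4:10
c8: - | r0:2,r1:4,r2:Mul2,r3:Mul1,r4:10
c9: CDB Mul1=4 | r0:2,r1:4,r2:Mul2,r3:4,r4:10
c10: - | r0:2,r1:4,r2:Mul2,r3:4,r4:10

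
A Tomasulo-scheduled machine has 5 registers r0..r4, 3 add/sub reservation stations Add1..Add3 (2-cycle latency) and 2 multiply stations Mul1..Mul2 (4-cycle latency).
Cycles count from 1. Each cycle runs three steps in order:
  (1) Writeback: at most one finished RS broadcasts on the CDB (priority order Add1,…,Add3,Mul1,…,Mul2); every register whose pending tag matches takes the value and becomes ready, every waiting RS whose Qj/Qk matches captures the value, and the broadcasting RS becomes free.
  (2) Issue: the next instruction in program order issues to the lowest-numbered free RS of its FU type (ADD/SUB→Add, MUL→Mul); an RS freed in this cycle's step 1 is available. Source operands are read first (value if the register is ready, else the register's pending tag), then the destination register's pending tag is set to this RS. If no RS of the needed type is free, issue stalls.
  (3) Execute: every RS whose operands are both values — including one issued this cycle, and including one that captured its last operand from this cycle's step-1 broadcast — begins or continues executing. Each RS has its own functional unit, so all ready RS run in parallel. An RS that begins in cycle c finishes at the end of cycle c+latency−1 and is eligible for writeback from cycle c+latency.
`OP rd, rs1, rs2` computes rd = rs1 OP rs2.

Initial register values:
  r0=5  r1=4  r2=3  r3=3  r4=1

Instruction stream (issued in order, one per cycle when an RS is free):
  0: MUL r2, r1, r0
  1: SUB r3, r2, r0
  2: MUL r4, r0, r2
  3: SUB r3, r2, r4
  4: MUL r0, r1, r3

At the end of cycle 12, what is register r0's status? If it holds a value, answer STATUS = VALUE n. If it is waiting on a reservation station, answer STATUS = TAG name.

STATUS = TAG Mul1

c1: issue MUL r2<-Mul1 | r0:5,r1:4,r2:Mul1,r3:3,r4:1
c2: issue SUB r3<-Add1 | r0:5,r1:4,r2:Mul1,r3:Add1,r4:1
c3: issue MUL r4<-Mul2 | r0:5,r1:4,r2:Mul1,r3:Add1,r4:Mul2
c4: issue SUB r3<-Add2 | r0:5,r1:4,r2:Mul1,r3:Add2,r4:Mul2
c5: CDB Mul1=20; issue MUL r0<-Mul1 | r0:Mul1,r1:4,r2:20,r3:Add2,r4:Mul2
c6: - | r0:Mul1,r1:4,r2:20,r3:Add2,r4:Mul2
c7: CDB Add1=15 | r0:Mul1,r1:4,r2:20,r3:Add2,r4:Mul2
c8: - | r0:Mul1,r1:4,r2:20,r3:Add2,r4:Mul2
c9: CDB Mul2=100 | r0:Mul1,r1:4,r2:20,r3:Add2,r4:100
c10: - | r0:Mul1,r1:4,r2:20,r3:Add2,r4:100
c11: CDB Add2=-80 | r0:Mul1,r1:4,r2:20,r3:-80,r4:100
c12: - | r0:Mul1,r1:4,r2:20,r3:-80,r4:100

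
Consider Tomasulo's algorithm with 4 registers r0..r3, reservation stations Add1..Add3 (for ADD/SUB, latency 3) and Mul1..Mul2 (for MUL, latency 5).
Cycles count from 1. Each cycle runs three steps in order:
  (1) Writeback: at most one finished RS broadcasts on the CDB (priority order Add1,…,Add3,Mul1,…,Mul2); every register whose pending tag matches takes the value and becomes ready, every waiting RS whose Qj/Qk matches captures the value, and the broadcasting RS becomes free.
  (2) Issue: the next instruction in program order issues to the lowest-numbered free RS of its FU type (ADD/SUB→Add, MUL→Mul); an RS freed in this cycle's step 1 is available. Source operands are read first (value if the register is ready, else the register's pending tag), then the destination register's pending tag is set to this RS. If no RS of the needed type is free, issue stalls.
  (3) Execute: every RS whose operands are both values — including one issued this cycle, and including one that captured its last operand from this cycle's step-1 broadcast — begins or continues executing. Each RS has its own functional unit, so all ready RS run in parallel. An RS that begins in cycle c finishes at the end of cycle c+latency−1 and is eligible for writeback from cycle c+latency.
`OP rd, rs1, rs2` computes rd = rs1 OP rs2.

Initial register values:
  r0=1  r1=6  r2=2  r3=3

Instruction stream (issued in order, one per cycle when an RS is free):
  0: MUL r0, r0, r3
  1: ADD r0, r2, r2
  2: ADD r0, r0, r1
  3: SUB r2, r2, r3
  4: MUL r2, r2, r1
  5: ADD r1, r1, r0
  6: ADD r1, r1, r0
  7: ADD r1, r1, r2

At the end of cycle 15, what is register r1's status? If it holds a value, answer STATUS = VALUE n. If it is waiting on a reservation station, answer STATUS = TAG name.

STATUS = TAG Add2

cycle 1: issue MUL r0<-Mul1 // r0:Mul1,r1:6,r2:2,r3:3
cycle 2: issue ADD r0<-Add1 // r0:Add1,r1:6,r2:2,r3:3
cycle 3: issue ADD r0<-Add2 // r0:Add2,r1:6,r2:2,r3:3
cycle 4: issue SUB r2<-Add3 // r0:Add2,r1:6,r2:Add3,r3:3
cycle 5: CDB Add1=4; issue MUL r2<-Mul2 // r0:Add2,r1:6,r2:Mul2,r3:3
cycle 6: CDB Mul1=3; issue ADD r1<-Add1 // r0:Add2,r1:Add1,r2:Mul2,r3:3
cycle 7: CDB Add3=-1; issue ADD r1<-Add3 // r0:Add2,r1:Add3,r2:Mul2,r3:3
cycle 8: CDB Add2=10; issue ADD r1<-Add2 // r0:10,r1:Add2,r2:Mul2,r3:3
cycle 9: - // r0:10,r1:Add2,r2:Mul2,r3:3
cycle 10: - // r0:10,r1:Add2,r2:Mul2,r3:3
cycle 11: CDB Add1=16 // r0:10,r1:Add2,r2:Mul2,r3:3
cycle 12: CDB Mul2=-6 // r0:10,r1:Add2,r2:-6,r3:3
cycle 13: - // r0:10,r1:Add2,r2:-6,r3:3
cycle 14: CDB Add3=26 // r0:10,r1:Add2,r2:-6,r3:3
cycle 15: - // r0:10,r1:Add2,r2:-6,r3:3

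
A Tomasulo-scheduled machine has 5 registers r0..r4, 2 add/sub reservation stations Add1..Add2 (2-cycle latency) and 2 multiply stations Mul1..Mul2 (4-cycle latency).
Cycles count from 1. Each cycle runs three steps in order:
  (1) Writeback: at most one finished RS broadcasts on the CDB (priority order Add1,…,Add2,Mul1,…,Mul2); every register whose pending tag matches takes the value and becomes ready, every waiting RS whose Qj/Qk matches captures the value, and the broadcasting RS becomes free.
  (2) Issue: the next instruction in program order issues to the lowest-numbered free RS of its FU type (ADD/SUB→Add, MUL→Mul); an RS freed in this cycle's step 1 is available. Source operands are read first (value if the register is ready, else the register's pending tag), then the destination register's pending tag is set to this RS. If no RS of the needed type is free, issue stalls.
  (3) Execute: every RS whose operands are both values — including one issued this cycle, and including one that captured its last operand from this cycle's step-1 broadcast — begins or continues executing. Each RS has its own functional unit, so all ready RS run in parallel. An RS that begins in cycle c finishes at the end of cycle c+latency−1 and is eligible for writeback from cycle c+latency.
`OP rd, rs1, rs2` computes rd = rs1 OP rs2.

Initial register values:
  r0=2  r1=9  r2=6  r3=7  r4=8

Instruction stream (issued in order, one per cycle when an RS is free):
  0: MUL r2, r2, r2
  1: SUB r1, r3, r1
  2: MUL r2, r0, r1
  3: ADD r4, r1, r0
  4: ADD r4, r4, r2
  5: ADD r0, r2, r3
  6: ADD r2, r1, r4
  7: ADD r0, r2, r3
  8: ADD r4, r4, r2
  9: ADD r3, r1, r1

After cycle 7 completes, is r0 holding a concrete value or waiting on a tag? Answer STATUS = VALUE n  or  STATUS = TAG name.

STATUS = TAG Add1

c1: issue MUL r2<-Mul1 | r0:2,r1:9,r2:Mul1,r3:7,r4:8
c2: issue SUB r1<-Add1 | r0:2,r1:Add1,r2:Mul1,r3:7,r4:8
c3: issue MUL r2<-Mul2 | r0:2,r1:Add1,r2:Mul2,r3:7,r4:8
c4: CDB Add1=-2; issue ADD r4<-Add1 | r0:2,r1:-2,r2:Mul2,r3:7,r4:Add1
c5: CDB Mul1=36; issue ADD r4<-Add2 | r0:2,r1:-2,r2:Mul2,r3:7,r4:Add2
c6: CDB Add1=0; issue ADD r0<-Add1 | r0:Add1,r1:-2,r2:Mul2,r3:7,r4:Add2
c7: stall | r0:Add1,r1:-2,r2:Mul2,r3:7,r4:Add2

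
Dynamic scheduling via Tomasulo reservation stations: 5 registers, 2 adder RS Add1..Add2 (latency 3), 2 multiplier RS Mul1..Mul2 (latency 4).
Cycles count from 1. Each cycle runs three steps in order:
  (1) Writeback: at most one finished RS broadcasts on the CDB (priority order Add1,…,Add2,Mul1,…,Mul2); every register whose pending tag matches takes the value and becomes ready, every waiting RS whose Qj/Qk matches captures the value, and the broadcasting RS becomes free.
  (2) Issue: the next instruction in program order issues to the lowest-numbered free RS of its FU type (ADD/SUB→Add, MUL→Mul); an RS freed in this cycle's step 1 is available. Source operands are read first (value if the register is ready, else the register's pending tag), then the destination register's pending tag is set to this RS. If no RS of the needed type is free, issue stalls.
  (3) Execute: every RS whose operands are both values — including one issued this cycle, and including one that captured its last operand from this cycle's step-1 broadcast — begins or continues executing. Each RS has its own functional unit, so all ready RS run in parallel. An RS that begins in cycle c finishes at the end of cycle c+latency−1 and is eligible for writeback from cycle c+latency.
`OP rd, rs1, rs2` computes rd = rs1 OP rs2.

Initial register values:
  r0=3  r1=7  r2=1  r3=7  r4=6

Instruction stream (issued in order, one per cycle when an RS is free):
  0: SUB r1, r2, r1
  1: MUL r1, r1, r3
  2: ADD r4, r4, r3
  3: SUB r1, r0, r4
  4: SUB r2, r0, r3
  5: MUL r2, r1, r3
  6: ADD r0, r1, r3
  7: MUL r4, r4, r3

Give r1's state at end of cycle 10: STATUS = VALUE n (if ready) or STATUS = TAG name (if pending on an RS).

cycle 1: issue SUB r1<-Add1 // r0:3,r1:Add1,r2:1,r3:7,r4:6
cycle 2: issue MUL r1<-Mul1 // r0:3,r1:Mul1,r2:1,r3:7,r4:6
cycle 3: issue ADD r4<-Add2 // r0:3,r1:Mul1,r2:1,r3:7,r4:Add2
cycle 4: CDB Add1=-6; issue SUB r1<-Add1 // r0:3,r1:Add1,r2:1,r3:7,r4:Add2
cycle 5: stall // r0:3,r1:Add1,r2:1,r3:7,r4:Add2
cycle 6: CDB Add2=13; issue SUB r2<-Add2 // r0:3,r1:Add1,r2:Add2,r3:7,r4:13
cycle 7: issue MUL r2<-Mul2 // r0:3,r1:Add1,r2:Mul2,r3:7,r4:13
cycle 8: CDB Mul1=-42; stall // r0:3,r1:Add1,r2:Mul2,r3:7,r4:13
cycle 9: CDB Add1=-10; issue ADD r0<-Add1 // r0:Add1,r1:-10,r2:Mul2,r3:7,r4:13
cycle 10: CDB Add2=-4; issue MUL r4<-Mul1 // r0:Add1,r1:-10,r2:Mul2,r3:7,r4:Mul1

STATUS = VALUE -10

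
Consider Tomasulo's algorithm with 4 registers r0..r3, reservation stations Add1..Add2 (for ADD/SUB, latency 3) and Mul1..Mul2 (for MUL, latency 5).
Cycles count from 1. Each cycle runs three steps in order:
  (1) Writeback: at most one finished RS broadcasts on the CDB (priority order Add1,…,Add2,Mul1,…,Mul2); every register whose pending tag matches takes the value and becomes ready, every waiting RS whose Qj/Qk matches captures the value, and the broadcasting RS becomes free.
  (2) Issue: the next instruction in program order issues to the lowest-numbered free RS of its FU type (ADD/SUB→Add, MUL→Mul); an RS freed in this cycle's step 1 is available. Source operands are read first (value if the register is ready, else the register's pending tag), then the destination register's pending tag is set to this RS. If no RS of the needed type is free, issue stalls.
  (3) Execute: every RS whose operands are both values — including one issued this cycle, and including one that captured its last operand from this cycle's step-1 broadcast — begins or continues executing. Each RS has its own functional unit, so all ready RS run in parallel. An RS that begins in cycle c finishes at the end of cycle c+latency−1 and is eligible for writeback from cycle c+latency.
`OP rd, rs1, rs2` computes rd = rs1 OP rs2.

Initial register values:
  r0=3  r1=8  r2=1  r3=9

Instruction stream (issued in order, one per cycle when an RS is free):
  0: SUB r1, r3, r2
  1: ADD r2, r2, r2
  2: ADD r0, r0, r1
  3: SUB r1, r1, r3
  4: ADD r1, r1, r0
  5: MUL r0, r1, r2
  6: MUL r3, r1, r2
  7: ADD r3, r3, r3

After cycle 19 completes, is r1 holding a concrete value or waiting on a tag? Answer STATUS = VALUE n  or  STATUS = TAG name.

cycle 1: issue SUB r1<-Add1 // r0:3,r1:Add1,r2:1,r3:9
cycle 2: issue ADD r2<-Add2 // r0:3,r1:Add1,r2:Add2,r3:9
cycle 3: stall // r0:3,r1:Add1,r2:Add2,r3:9
cycle 4: CDB Add1=8; issue ADD r0<-Add1 // r0:Add1,r1:8,r2:Add2,r3:9
cycle 5: CDB Add2=2; issue SUB r1<-Add2 // r0:Add1,r1:Add2,r2:2,r3:9
cycle 6: stall // r0:Add1,r1:Add2,r2:2,r3:9
cycle 7: CDB Add1=11; issue ADD r1<-Add1 // r0:11,r1:Add1,r2:2,r3:9
cycle 8: CDB Add2=-1; issue MUL r0<-Mul1 // r0:Mul1,r1:Add1,r2:2,r3:9
cycle 9: issue MUL r3<-Mul2 // r0:Mul1,r1:Add1,r2:2,r3:Mul2
cycle 10: issue ADD r3<-Add2 // r0:Mul1,r1:Add1,r2:2,r3:Add2
cycle 11: CDB Add1=10 // r0:Mul1,r1:10,r2:2,r3:Add2
cycle 12: - // r0:Mul1,r1:10,r2:2,r3:Add2
cycle 13: - // r0:Mul1,r1:10,r2:2,r3:Add2
cycle 14: - // r0:Mul1,r1:10,r2:2,r3:Add2
cycle 15: - // r0:Mul1,r1:10,r2:2,r3:Add2
cycle 16: CDB Mul1=20 // r0:20,r1:10,r2:2,r3:Add2
cycle 17: CDB Mul2=20 // r0:20,r1:10,r2:2,r3:Add2
cycle 18: - // r0:20,r1:10,r2:2,r3:Add2
cycle 19: - // r0:20,r1:10,r2:2,r3:Add2

STATUS = VALUE 10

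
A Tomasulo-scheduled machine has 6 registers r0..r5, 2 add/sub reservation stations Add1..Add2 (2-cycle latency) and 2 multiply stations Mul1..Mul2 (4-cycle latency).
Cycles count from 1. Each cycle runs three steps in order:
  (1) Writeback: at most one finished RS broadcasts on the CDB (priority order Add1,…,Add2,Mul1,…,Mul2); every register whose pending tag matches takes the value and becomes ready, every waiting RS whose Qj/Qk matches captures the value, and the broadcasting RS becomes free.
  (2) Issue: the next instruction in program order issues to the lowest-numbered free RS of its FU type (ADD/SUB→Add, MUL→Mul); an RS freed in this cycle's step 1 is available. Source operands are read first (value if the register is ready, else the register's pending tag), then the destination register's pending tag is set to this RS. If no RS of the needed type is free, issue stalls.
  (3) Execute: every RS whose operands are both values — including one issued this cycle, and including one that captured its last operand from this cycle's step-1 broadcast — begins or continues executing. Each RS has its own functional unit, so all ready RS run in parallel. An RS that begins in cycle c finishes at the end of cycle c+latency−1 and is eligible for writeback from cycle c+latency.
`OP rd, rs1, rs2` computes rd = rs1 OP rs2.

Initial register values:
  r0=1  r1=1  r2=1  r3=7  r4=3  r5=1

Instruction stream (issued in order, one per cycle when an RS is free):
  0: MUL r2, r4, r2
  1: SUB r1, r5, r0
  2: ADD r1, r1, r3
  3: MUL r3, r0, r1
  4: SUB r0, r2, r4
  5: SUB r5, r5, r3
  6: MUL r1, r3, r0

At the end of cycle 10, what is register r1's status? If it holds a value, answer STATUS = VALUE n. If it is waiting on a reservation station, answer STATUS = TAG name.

c1: issue MUL r2<-Mul1 | r0:1,r1:1,r2:Mul1,r3:7,r4:3,r5:1
c2: issue SUB r1<-Add1 | r0:1,r1:Add1,r2:Mul1,r3:7,r4:3,r5:1
c3: issue ADD r1<-Add2 | r0:1,r1:Add2,r2:Mul1,r3:7,r4:3,r5:1
c4: CDB Add1=0; issue MUL r3<-Mul2 | r0:1,r1:Add2,r2:Mul1,r3:Mul2,r4:3,r5:1
c5: CDB Mul1=3; issue SUB r0<-Add1 | r0:Add1,r1:Add2,r2:3,r3:Mul2,r4:3,r5:1
c6: CDB Add2=7; issue SUB r5<-Add2 | r0:Add1,r1:7,r2:3,r3:Mul2,r4:3,r5:Add2
c7: CDB Add1=0; issue MUL r1<-Mul1 | r0:0,r1:Mul1,r2:3,r3:Mul2,r4:3,r5:Add2
c8: - | r0:0,r1:Mul1,r2:3,r3:Mul2,r4:3,r5:Add2
c9: - | r0:0,r1:Mul1,r2:3,r3:Mul2,r4:3,r5:Add2
c10: CDB Mul2=7 | r0:0,r1:Mul1,r2:3,r3:7,r4:3,r5:Add2

STATUS = TAG Mul1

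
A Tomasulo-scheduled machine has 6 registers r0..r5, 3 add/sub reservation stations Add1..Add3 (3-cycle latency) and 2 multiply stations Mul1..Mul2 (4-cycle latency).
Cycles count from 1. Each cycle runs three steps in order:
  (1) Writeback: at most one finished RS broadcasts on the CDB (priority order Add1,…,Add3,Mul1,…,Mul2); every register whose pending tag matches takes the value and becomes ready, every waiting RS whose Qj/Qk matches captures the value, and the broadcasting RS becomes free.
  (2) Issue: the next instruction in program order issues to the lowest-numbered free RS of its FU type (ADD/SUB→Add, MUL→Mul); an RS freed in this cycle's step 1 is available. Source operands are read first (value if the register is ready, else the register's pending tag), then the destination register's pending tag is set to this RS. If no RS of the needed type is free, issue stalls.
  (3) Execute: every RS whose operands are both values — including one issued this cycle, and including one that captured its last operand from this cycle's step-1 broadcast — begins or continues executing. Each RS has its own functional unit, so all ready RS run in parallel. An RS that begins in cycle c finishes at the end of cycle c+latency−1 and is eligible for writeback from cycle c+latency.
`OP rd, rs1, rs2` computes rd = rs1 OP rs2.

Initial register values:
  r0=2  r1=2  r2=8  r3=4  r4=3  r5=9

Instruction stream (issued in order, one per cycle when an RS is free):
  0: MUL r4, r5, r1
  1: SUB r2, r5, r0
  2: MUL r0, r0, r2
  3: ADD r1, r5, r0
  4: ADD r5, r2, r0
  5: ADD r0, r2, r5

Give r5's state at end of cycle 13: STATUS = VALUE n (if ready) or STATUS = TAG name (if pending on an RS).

  c1: issue MUL r4<-Mul1  regs: r0:2,r1:2,r2:8,r3:4,r4:Mul1,r5:9
  c2: issue SUB r2<-Add1  regs: r0:2,r1:2,r2:Add1,r3:4,r4:Mul1,r5:9
  c3: issue MUL r0<-Mul2  regs: r0:Mul2,r1:2,r2:Add1,r3:4,r4:Mul1,r5:9
  c4: issue ADD r1<-Add2  regs: r0:Mul2,r1:Add2,r2:Add1,r3:4,r4:Mul1,r5:9
  c5: CDB Add1=7; issue ADD r5<-Add1  regs: r0:Mul2,r1:Add2,r2:7,r3:4,r4:Mul1,r5:Add1
  c6: CDB Mul1=18; issue ADD r0<-Add3  regs: r0:Add3,r1:Add2,r2:7,r3:4,r4:18,r5:Add1
  c7: -  regs: r0:Add3,r1:Add2,r2:7,r3:4,r4:18,r5:Add1
  c8: -  regs: r0:Add3,r1:Add2,r2:7,r3:4,r4:18,r5:Add1
  c9: CDB Mul2=14  regs: r0:Add3,r1:Add2,r2:7,r3:4,r4:18,r5:Add1
  c10: -  regs: r0:Add3,r1:Add2,r2:7,r3:4,r4:18,r5:Add1
  c11: -  regs: r0:Add3,r1:Add2,r2:7,r3:4,r4:18,r5:Add1
  c12: CDB Add1=21  regs: r0:Add3,r1:Add2,r2:7,r3:4,r4:18,r5:21
  c13: CDB Add2=23  regs: r0:Add3,r1:23,r2:7,r3:4,r4:18,r5:21

STATUS = VALUE 21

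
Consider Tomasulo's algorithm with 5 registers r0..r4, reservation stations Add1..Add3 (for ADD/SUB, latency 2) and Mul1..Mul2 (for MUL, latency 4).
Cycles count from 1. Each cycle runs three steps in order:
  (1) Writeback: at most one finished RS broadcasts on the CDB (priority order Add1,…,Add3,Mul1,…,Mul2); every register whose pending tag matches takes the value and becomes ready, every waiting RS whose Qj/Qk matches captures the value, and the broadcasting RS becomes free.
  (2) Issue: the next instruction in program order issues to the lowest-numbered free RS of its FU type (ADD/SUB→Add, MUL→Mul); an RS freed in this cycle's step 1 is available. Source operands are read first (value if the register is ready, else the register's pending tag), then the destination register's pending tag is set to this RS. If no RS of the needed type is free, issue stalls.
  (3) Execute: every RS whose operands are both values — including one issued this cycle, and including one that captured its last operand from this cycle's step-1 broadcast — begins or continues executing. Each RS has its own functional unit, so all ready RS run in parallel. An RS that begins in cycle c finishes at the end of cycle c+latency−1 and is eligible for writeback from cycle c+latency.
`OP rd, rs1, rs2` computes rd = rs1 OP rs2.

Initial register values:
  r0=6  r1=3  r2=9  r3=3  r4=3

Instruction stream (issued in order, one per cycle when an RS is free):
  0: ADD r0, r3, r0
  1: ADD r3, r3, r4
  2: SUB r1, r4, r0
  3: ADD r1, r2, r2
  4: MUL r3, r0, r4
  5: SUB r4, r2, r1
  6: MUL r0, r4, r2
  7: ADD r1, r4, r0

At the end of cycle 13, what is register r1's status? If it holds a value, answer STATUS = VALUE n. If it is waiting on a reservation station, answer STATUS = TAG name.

c1: issue ADD r0<-Add1 | r0:Add1,r1:3,r2:9,r3:3,r4:3
c2: issue ADD r3<-Add2 | r0:Add1,r1:3,r2:9,r3:Add2,r4:3
c3: CDB Add1=9; issue SUB r1<-Add1 | r0:9,r1:Add1,r2:9,r3:Add2,r4:3
c4: CDB Add2=6; issue ADD r1<-Add2 | r0:9,r1:Add2,r2:9,r3:6,r4:3
c5: CDB Add1=-6; issue MUL r3<-Mul1 | r0:9,r1:Add2,r2:9,r3:Mul1,r4:3
c6: CDB Add2=18; issue SUB r4<-Add1 | r0:9,r1:18,r2:9,r3:Mul1,r4:Add1
c7: issue MUL r0<-Mul2 | r0:Mul2,r1:18,r2:9,r3:Mul1,r4:Add1
c8: CDB Add1=-9; issue ADD r1<-Add1 | r0:Mul2,r1:Add1,r2:9,r3:Mul1,r4:-9
c9: CDB Mul1=27 | r0:Mul2,r1:Add1,r2:9,r3:27,r4:-9
c10: - | r0:Mul2,r1:Add1,r2:9,r3:27,r4:-9
c11: - | r0:Mul2,r1:Add1,r2:9,r3:27,r4:-9
c12: CDB Mul2=-81 | r0:-81,r1:Add1,r2:9,r3:27,r4:-9
c13: - | r0:-81,r1:Add1,r2:9,r3:27,r4:-9

STATUS = TAG Add1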